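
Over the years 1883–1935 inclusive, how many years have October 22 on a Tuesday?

8

Track October 22's weekday year by year (advancing +1, or +2 across a Feb 29):
  1883: Mon  1884: Wed (+2)  1885: Thu (+1)  1886: Fri (+1)  1887: Sat (+1)
  1888: Mon (+2)  1889: Tue (+1) ✓  1890: Wed (+1)  1891: Thu (+1)  1892: Sat (+2)
  1893: Sun (+1)  1894: Mon (+1)  1895: Tue (+1) ✓  1896: Thu (+2)  … (25 more years) …
  1922: Sun (+1)  1923: Mon (+1)  1924: Wed (+2)  1925: Thu (+1)  1926: Fri (+1)
  1927: Sat (+1)  1928: Mon (+2)  1929: Tue (+1) ✓  1930: Wed (+1)  1931: Thu (+1)
  1932: Sat (+2)  1933: Sun (+1)  1934: Mon (+1)  1935: Tue (+1) ✓
Tuesday years: 1889, 1895, 1901, 1907, 1912, 1918, 1929, 1935 — 8 in total.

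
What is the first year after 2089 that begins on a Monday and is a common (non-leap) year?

Jan 1 advances by 2 weekdays after a leap year and by 1 after a common year.
2089: Jan 1 is Saturday.
2090: Sunday
2091: Monday
2091 begins on a Monday and is a common year.

2091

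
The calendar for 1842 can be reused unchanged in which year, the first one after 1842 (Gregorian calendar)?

Two years share a calendar iff Jan 1 falls on the same weekday and both are leap or both are common. 1842: Jan 1 is Saturday, common year.
1843: Jan 1 Sunday, common
1844: Jan 1 Monday, leap
1845: Jan 1 Wednesday, common
1846: Jan 1 Thursday, common
1847: Jan 1 Friday, common
1848: Jan 1 Saturday, leap
1849: Jan 1 Monday, common
1850: Jan 1 Tuesday, common
1851: Jan 1 Wednesday, common
1852: Jan 1 Thursday, leap
1853: Jan 1 Saturday, common
1853 matches on both conditions.

1853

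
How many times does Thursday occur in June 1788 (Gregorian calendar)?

4

June 1788 has 30 days and begins on Sunday.
The first Thursday is June 5.
Thursdays fall on 5, 12, 19, 26 — that's 4.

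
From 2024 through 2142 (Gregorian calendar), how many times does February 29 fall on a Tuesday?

4

Leap years in 2024–2142: 29 of them.
Feb 29 weekday advances by 5 (mod 7) from one leap year to the next four years later (or differs when a century non-leap intervenes).
Leap-day weekdays: 2024:Thu 2028:Tue✓ 2032:Sun 2036:Fri 2040:Wed 2044:Mon 2048:Sat 2052:Thu 2056:Tue✓ 2060:Sun 2064:Fri 2068:Wed 2072:Mon …(3 more)… 2088:Sun 2092:Fri 2096:Wed 2104:Fri 2108:Wed 2112:Mon 2116:Sat 2120:Thu 2124:Tue✓ 2128:Sun 2132:Fri 2136:Wed 2140:Mon
Tuesday: 2028, 2056, 2084, 2124 → 4.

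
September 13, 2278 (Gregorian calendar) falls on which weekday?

Friday

January 1, 2278 is a Tuesday.
September 13 is day 256 of the year, i.e. 255 days after Jan 1.
255 mod 7 = 3, so advance 3 weekdays from Tuesday: Friday.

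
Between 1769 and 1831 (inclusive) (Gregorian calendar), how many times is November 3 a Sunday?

9

Track November 3's weekday year by year (advancing +1, or +2 across a Feb 29):
  1769: Fri  1770: Sat (+1)  1771: Sun (+1) ✓  1772: Tue (+2)  1773: Wed (+1)
  1774: Thu (+1)  1775: Fri (+1)  1776: Sun (+2) ✓  1777: Mon (+1)  1778: Tue (+1)
  1779: Wed (+1)  1780: Fri (+2)  1781: Sat (+1)  1782: Sun (+1) ✓  … (35 more years) …
  1818: Tue (+1)  1819: Wed (+1)  1820: Fri (+2)  1821: Sat (+1)  1822: Sun (+1) ✓
  1823: Mon (+1)  1824: Wed (+2)  1825: Thu (+1)  1826: Fri (+1)  1827: Sat (+1)
  1828: Mon (+2)  1829: Tue (+1)  1830: Wed (+1)  1831: Thu (+1)
Sunday years: 1771, 1776, 1782, 1793, 1799, 1805, 1811, 1816, 1822 — 9 in total.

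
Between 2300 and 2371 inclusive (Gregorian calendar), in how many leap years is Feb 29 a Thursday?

3

Leap years in 2300–2371: 17 of them.
Feb 29 weekday advances by 5 (mod 7) from one leap year to the next four years later (or differs when a century non-leap intervenes).
Leap-day weekdays: 2304:Mon 2308:Sat 2312:Thu✓ 2316:Tue 2320:Sun 2324:Fri 2328:Wed 2332:Mon 2336:Sat 2340:Thu✓ 2344:Tue 2348:Sun 2352:Fri 2356:Wed 2360:Mon 2364:Sat 2368:Thu✓
Thursday: 2312, 2340, 2368 → 3.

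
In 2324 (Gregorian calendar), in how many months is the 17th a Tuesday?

Check the 17th of each month of 2324: Jan 17: Thu, Feb 17: Sun, Mar 17: Mon, Apr 17: Thu, May 17: Sat, Jun 17: Tue, Jul 17: Thu, Aug 17: Sun, Sep 17: Wed, Oct 17: Fri, Nov 17: Mon, Dec 17: Wed.
Tuesday occurs in June — 1 month.

1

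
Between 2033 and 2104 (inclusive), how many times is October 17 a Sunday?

10

Track October 17's weekday year by year (advancing +1, or +2 across a Feb 29):
  2033: Mon  2034: Tue (+1)  2035: Wed (+1)  2036: Fri (+2)  2037: Sat (+1)
  2038: Sun (+1) ✓  2039: Mon (+1)  2040: Wed (+2)  2041: Thu (+1)  2042: Fri (+1)
  2043: Sat (+1)  2044: Mon (+2)  2045: Tue (+1)  2046: Wed (+1)  … (44 more years) …
  2091: Wed (+1)  2092: Fri (+2)  2093: Sat (+1)  2094: Sun (+1) ✓  2095: Mon (+1)
  2096: Wed (+2)  2097: Thu (+1)  2098: Fri (+1)  2099: Sat (+1)  2100: Sun (+1) ✓
  2101: Mon (+1)  2102: Tue (+1)  2103: Wed (+1)  2104: Fri (+2)
Sunday years: 2038, 2049, 2055, 2060, 2066, 2077, 2083, 2088, 2094, 2100 — 10 in total.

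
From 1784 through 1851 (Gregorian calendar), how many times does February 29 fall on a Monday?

3

Leap years in 1784–1851: 16 of them.
Feb 29 weekday advances by 5 (mod 7) from one leap year to the next four years later (or differs when a century non-leap intervenes).
Leap-day weekdays: 1784:Sun 1788:Fri 1792:Wed 1796:Mon✓ 1804:Wed 1808:Mon✓ 1812:Sat 1816:Thu 1820:Tue 1824:Sun 1828:Fri 1832:Wed 1836:Mon✓ 1840:Sat 1844:Thu 1848:Tue
Monday: 1796, 1808, 1836 → 3.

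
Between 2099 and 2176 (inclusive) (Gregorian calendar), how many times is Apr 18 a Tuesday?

11

Track Apr 18's weekday year by year (advancing +1, or +2 across a Feb 29):
  2099: Sat  2100: Sun (+1)  2101: Mon (+1)  2102: Tue (+1) ✓  2103: Wed (+1)
  2104: Fri (+2)  2105: Sat (+1)  2106: Sun (+1)  2107: Mon (+1)  2108: Wed (+2)
  2109: Thu (+1)  2110: Fri (+1)  2111: Sat (+1)  2112: Mon (+2)  … (50 more years) …
  2163: Mon (+1)  2164: Wed (+2)  2165: Thu (+1)  2166: Fri (+1)  2167: Sat (+1)
  2168: Mon (+2)  2169: Tue (+1) ✓  2170: Wed (+1)  2171: Thu (+1)  2172: Sat (+2)
  2173: Sun (+1)  2174: Mon (+1)  2175: Tue (+1) ✓  2176: Thu (+2)
Tuesday years: 2102, 2113, 2119, 2124, 2130, 2141, 2147, 2152, 2158, 2169, 2175 — 11 in total.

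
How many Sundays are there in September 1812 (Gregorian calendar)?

September 1812 has 30 days and begins on Tuesday.
The first Sunday is September 6.
Sundays fall on 6, 13, 20, 27 — that's 4.

4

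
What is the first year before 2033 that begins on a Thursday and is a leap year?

Jan 1 advances by 2 weekdays after a leap year and by 1 after a common year.
2033: Jan 1 is Saturday.
2032: Thursday (leap)
2032 begins on a Thursday and is a leap year.

2032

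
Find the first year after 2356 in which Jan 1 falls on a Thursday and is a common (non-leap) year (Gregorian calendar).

Jan 1 advances by 2 weekdays after a leap year and by 1 after a common year.
2356: Jan 1 is Sunday (leap).
2357: Tuesday
2358: Wednesday
2359: Thursday
2359 begins on a Thursday and is a common year.

2359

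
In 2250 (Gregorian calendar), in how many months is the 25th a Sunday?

Check the 25th of each month of 2250: Jan 25: Fri, Feb 25: Mon, Mar 25: Mon, Apr 25: Thu, May 25: Sat, Jun 25: Tue, Jul 25: Thu, Aug 25: Sun, Sep 25: Wed, Oct 25: Fri, Nov 25: Mon, Dec 25: Wed.
Sunday occurs in August — 1 month.

1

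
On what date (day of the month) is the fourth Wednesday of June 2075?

26

June 1, 2075 is a Saturday, so the first Wednesday is the 5th.
The fourth Wednesday is 5 + 21 = 26.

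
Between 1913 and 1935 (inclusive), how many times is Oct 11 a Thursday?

4

Track Oct 11's weekday year by year (advancing +1, or +2 across a Feb 29):
  1913: Sat  1914: Sun (+1)  1915: Mon (+1)  1916: Wed (+2)  1917: Thu (+1) ✓
  1918: Fri (+1)  1919: Sat (+1)  1920: Mon (+2)  1921: Tue (+1)  1922: Wed (+1)
  1923: Thu (+1) ✓  1924: Sat (+2)  1925: Sun (+1)  1926: Mon (+1)  1927: Tue (+1)
  1928: Thu (+2) ✓  1929: Fri (+1)  1930: Sat (+1)  1931: Sun (+1)  1932: Tue (+2)
  1933: Wed (+1)  1934: Thu (+1) ✓  1935: Fri (+1)
Thursday years: 1917, 1923, 1928, 1934 — 4 in total.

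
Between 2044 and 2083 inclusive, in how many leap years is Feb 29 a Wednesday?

Leap years in 2044–2083: 10 of them.
Feb 29 weekday advances by 5 (mod 7) from one leap year to the next four years later (or differs when a century non-leap intervenes).
Leap-day weekdays: 2044:Mon 2048:Sat 2052:Thu 2056:Tue 2060:Sun 2064:Fri 2068:Wed✓ 2072:Mon 2076:Sat 2080:Thu
Wednesday: 2068 → 1.

1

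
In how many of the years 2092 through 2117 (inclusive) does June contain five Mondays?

June has 30 days; it has five Mondays when Monday falls among the first (month-length − 28) days — i.e. when June 1 is one of Monday/Sunday.
June 1 by year: 2092:Sun✓ 2093:Mon✓ 2094:Tue 2095:Wed 2096:Fri 2097:Sat 2098:Sun✓ 2099:Mon✓ 2100:Tue 2101:Wed 2102:Thu 2103:Fri 2104:Sun✓ 2105:Mon✓ 2106:Tue 2107:Wed 2108:Fri 2109:Sat 2110:Sun✓ 2111:Mon✓ 2112:Wed 2113:Thu 2114:Fri 2115:Sat 2116:Mon✓ 2117:Tue
Years with five Mondays: 2092, 2093, 2098, 2099, 2104, 2105, 2110, 2111, 2116 → 9.

9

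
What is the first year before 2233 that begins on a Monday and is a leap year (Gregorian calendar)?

2216

Jan 1 advances by 2 weekdays after a leap year and by 1 after a common year.
2233: Jan 1 is Tuesday.
2232: Sunday (leap)
2231: Saturday
2230: Friday
2229: Thursday
2228: Tuesday (leap)
2227: Monday
2226: Sunday
2225: Saturday
2224: Thursday (leap)
2223: Wednesday
2222: Tuesday
2221: Monday
2220: Saturday (leap)
2219: Friday
2218: Thursday
2217: Wednesday
2216: Monday (leap)
2216 begins on a Monday and is a leap year.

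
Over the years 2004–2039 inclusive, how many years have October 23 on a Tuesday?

Track October 23's weekday year by year (advancing +1, or +2 across a Feb 29):
  2004: Sat  2005: Sun (+1)  2006: Mon (+1)  2007: Tue (+1) ✓  2008: Thu (+2)
  2009: Fri (+1)  2010: Sat (+1)  2011: Sun (+1)  2012: Tue (+2) ✓  2013: Wed (+1)
  2014: Thu (+1)  2015: Fri (+1)  2016: Sun (+2)  2017: Mon (+1)  … (8 more years) …
  2026: Fri (+1)  2027: Sat (+1)  2028: Mon (+2)  2029: Tue (+1) ✓  2030: Wed (+1)
  2031: Thu (+1)  2032: Sat (+2)  2033: Sun (+1)  2034: Mon (+1)  2035: Tue (+1) ✓
  2036: Thu (+2)  2037: Fri (+1)  2038: Sat (+1)  2039: Sun (+1)
Tuesday years: 2007, 2012, 2018, 2029, 2035 — 5 in total.

5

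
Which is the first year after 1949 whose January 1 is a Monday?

1951

Jan 1 advances by 2 weekdays after a leap year and by 1 after a common year.
1949: Jan 1 is Saturday.
1950: Sunday
1951: Monday
1951 begins on a Monday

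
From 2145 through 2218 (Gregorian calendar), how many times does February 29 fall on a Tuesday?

2

Leap years in 2145–2218: 17 of them.
Feb 29 weekday advances by 5 (mod 7) from one leap year to the next four years later (or differs when a century non-leap intervenes).
Leap-day weekdays: 2148:Thu 2152:Tue✓ 2156:Sun 2160:Fri 2164:Wed 2168:Mon 2172:Sat 2176:Thu 2180:Tue✓ 2184:Sun 2188:Fri 2192:Wed 2196:Mon 2204:Wed 2208:Mon 2212:Sat 2216:Thu
Tuesday: 2152, 2180 → 2.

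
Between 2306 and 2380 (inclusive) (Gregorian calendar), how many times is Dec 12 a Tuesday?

11

Track Dec 12's weekday year by year (advancing +1, or +2 across a Feb 29):
  2306: Wed  2307: Thu (+1)  2308: Sat (+2)  2309: Sun (+1)  2310: Mon (+1)
  2311: Tue (+1) ✓  2312: Thu (+2)  2313: Fri (+1)  2314: Sat (+1)  2315: Sun (+1)
  2316: Tue (+2) ✓  2317: Wed (+1)  2318: Thu (+1)  2319: Fri (+1)  … (47 more years) …
  2367: Tue (+1) ✓  2368: Thu (+2)  2369: Fri (+1)  2370: Sat (+1)  2371: Sun (+1)
  2372: Tue (+2) ✓  2373: Wed (+1)  2374: Thu (+1)  2375: Fri (+1)  2376: Sun (+2)
  2377: Mon (+1)  2378: Tue (+1) ✓  2379: Wed (+1)  2380: Fri (+2)
Tuesday years: 2311, 2316, 2322, 2333, 2339, 2344, 2350, 2361, 2367, 2372, 2378 — 11 in total.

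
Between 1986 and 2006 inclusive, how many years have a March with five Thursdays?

9

March has 31 days; it has five Thursdays when Thursday falls among the first (month-length − 28) days — i.e. when March 1 is one of Thursday/Wednesday/Tuesday.
March 1 by year: 1986:Sat 1987:Sun 1988:Tue✓ 1989:Wed✓ 1990:Thu✓ 1991:Fri 1992:Sun 1993:Mon 1994:Tue✓ 1995:Wed✓ 1996:Fri 1997:Sat 1998:Sun 1999:Mon 2000:Wed✓ 2001:Thu✓ 2002:Fri 2003:Sat 2004:Mon 2005:Tue✓ 2006:Wed✓
Years with five Thursdays: 1988, 1989, 1990, 1994, 1995, 2000, 2001, 2005, 2006 → 9.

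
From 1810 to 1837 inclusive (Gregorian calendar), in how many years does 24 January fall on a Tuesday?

Track 24 January's weekday year by year (advancing +1, or +2 across a Feb 29):
  1810: Wed  1811: Thu (+1)  1812: Fri (+1)  1813: Sun (+2)  1814: Mon (+1)
  1815: Tue (+1) ✓  1816: Wed (+1)  1817: Fri (+2)  1818: Sat (+1)  1819: Sun (+1)
  1820: Mon (+1)  1821: Wed (+2)  1822: Thu (+1)  1823: Fri (+1)  1824: Sat (+1)
  1825: Mon (+2)  1826: Tue (+1) ✓  1827: Wed (+1)  1828: Thu (+1)  1829: Sat (+2)
  1830: Sun (+1)  1831: Mon (+1)  1832: Tue (+1) ✓  1833: Thu (+2)  1834: Fri (+1)
  1835: Sat (+1)  1836: Sun (+1)  1837: Tue (+2) ✓
Tuesday years: 1815, 1826, 1832, 1837 — 4 in total.

4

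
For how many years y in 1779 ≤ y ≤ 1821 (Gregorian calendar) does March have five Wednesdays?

18

March has 31 days; it has five Wednesdays when Wednesday falls among the first (month-length − 28) days — i.e. when March 1 is one of Wednesday/Tuesday/Monday.
March 1 by year: 1779:Mon✓ 1780:Wed✓ 1781:Thu 1782:Fri 1783:Sat 1784:Mon✓ 1785:Tue✓ 1786:Wed✓ 1787:Thu 1788:Sat 1789:Sun 1790:Mon✓ 1791:Tue✓ 1792:Thu 1793:Fri …(13 more)… 1807:Sun 1808:Tue✓ 1809:Wed✓ 1810:Thu 1811:Fri 1812:Sun 1813:Mon✓ 1814:Tue✓ 1815:Wed✓ 1816:Fri 1817:Sat 1818:Sun 1819:Mon✓ 1820:Wed✓ 1821:Thu
Years with five Wednesdays: 1779, 1780, 1784, 1785, 1786, 1790, 1791, 1796, 1797, 1802, 1803, 1808, 1809, 1813, 1814, 1815, 1819, 1820 → 18.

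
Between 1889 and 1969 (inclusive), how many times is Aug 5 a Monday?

13

Track Aug 5's weekday year by year (advancing +1, or +2 across a Feb 29):
  1889: Mon ✓  1890: Tue (+1)  1891: Wed (+1)  1892: Fri (+2)  1893: Sat (+1)
  1894: Sun (+1)  1895: Mon (+1) ✓  1896: Wed (+2)  1897: Thu (+1)  1898: Fri (+1)
  1899: Sat (+1)  1900: Sun (+1)  1901: Mon (+1) ✓  1902: Tue (+1)  … (53 more years) …
  1956: Sun (+2)  1957: Mon (+1) ✓  1958: Tue (+1)  1959: Wed (+1)  1960: Fri (+2)
  1961: Sat (+1)  1962: Sun (+1)  1963: Mon (+1) ✓  1964: Wed (+2)  1965: Thu (+1)
  1966: Fri (+1)  1967: Sat (+1)  1968: Mon (+2) ✓  1969: Tue (+1)
Monday years: 1889, 1895, 1901, 1907, 1912, 1918, 1929, 1935, 1940, 1946, 1957, 1963, 1968 — 13 in total.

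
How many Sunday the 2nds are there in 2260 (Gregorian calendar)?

2

Check the 2nd of each month of 2260: Jan 2: Mon, Feb 2: Thu, Mar 2: Fri, Apr 2: Mon, May 2: Wed, Jun 2: Sat, Jul 2: Mon, Aug 2: Thu, Sep 2: Sun, Oct 2: Tue, Nov 2: Fri, Dec 2: Sun.
Sunday occurs in September, December — 2 months.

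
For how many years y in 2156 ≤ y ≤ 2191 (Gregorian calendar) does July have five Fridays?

July has 31 days; it has five Fridays when Friday falls among the first (month-length − 28) days — i.e. when July 1 is one of Friday/Thursday/Wednesday.
July 1 by year: 2156:Thu✓ 2157:Fri✓ 2158:Sat 2159:Sun 2160:Tue 2161:Wed✓ 2162:Thu✓ 2163:Fri✓ 2164:Sun 2165:Mon 2166:Tue 2167:Wed✓ 2168:Fri✓ 2169:Sat 2170:Sun …(6 more)… 2177:Tue 2178:Wed✓ 2179:Thu✓ 2180:Sat 2181:Sun 2182:Mon 2183:Tue 2184:Thu✓ 2185:Fri✓ 2186:Sat 2187:Sun 2188:Tue 2189:Wed✓ 2190:Thu✓ 2191:Fri✓
Years with five Fridays: 2156, 2157, 2161, 2162, 2163, 2167, 2168, 2172, 2173, 2174, 2178, 2179, 2184, 2185, 2189, 2190, 2191 → 17.

17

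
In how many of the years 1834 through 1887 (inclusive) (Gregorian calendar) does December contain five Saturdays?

23

December has 31 days; it has five Saturdays when Saturday falls among the first (month-length − 28) days — i.e. when December 1 is one of Saturday/Friday/Thursday.
December 1 by year: 1834:Mon 1835:Tue 1836:Thu✓ 1837:Fri✓ 1838:Sat✓ 1839:Sun 1840:Tue 1841:Wed 1842:Thu✓ 1843:Fri✓ 1844:Sun 1845:Mon 1846:Tue 1847:Wed 1848:Fri✓ …(24 more)… 1873:Mon 1874:Tue 1875:Wed 1876:Fri✓ 1877:Sat✓ 1878:Sun 1879:Mon 1880:Wed 1881:Thu✓ 1882:Fri✓ 1883:Sat✓ 1884:Mon 1885:Tue 1886:Wed 1887:Thu✓
Years with five Saturdays: 1836, 1837, 1838, 1842, 1843, 1848, 1849, 1853, 1854, 1855, 1859, 1860, 1864, 1865, 1866, 1870, 1871, 1876, 1877, 1881, 1882, 1883, 1887 → 23.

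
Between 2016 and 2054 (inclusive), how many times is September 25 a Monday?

Track September 25's weekday year by year (advancing +1, or +2 across a Feb 29):
  2016: Sun  2017: Mon (+1) ✓  2018: Tue (+1)  2019: Wed (+1)  2020: Fri (+2)
  2021: Sat (+1)  2022: Sun (+1)  2023: Mon (+1) ✓  2024: Wed (+2)  2025: Thu (+1)
  2026: Fri (+1)  2027: Sat (+1)  2028: Mon (+2) ✓  2029: Tue (+1)  … (11 more years) …
  2041: Wed (+1)  2042: Thu (+1)  2043: Fri (+1)  2044: Sun (+2)  2045: Mon (+1) ✓
  2046: Tue (+1)  2047: Wed (+1)  2048: Fri (+2)  2049: Sat (+1)  2050: Sun (+1)
  2051: Mon (+1) ✓  2052: Wed (+2)  2053: Thu (+1)  2054: Fri (+1)
Monday years: 2017, 2023, 2028, 2034, 2045, 2051 — 6 in total.

6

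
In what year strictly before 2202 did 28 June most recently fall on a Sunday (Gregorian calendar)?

2201

From one year to the next, a fixed date's weekday advances by 1, or by 2 when a Feb 29 lies between the two dates.
2202: June 28 is Monday.
2201: Sunday (−1)
28 June falls on a Sunday in 2201.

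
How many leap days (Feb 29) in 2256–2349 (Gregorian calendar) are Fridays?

Leap years in 2256–2349: 23 of them.
Feb 29 weekday advances by 5 (mod 7) from one leap year to the next four years later (or differs when a century non-leap intervenes).
Leap-day weekdays: 2256:Fri✓ 2260:Wed 2264:Mon 2268:Sat 2272:Thu 2276:Tue 2280:Sun 2284:Fri✓ 2288:Wed 2292:Mon 2296:Sat 2304:Mon 2308:Sat 2312:Thu 2316:Tue 2320:Sun 2324:Fri✓ 2328:Wed 2332:Mon 2336:Sat 2340:Thu 2344:Tue 2348:Sun
Friday: 2256, 2284, 2324 → 3.

3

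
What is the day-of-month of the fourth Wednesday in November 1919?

26

November 1, 1919 is a Saturday, so the first Wednesday is the 5th.
The fourth Wednesday is 5 + 21 = 26.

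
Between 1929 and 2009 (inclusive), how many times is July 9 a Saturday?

Track July 9's weekday year by year (advancing +1, or +2 across a Feb 29):
  1929: Tue  1930: Wed (+1)  1931: Thu (+1)  1932: Sat (+2) ✓  1933: Sun (+1)
  1934: Mon (+1)  1935: Tue (+1)  1936: Thu (+2)  1937: Fri (+1)  1938: Sat (+1) ✓
  1939: Sun (+1)  1940: Tue (+2)  1941: Wed (+1)  1942: Thu (+1)  … (53 more years) …
  1996: Tue (+2)  1997: Wed (+1)  1998: Thu (+1)  1999: Fri (+1)  2000: Sun (+2)
  2001: Mon (+1)  2002: Tue (+1)  2003: Wed (+1)  2004: Fri (+2)  2005: Sat (+1) ✓
  2006: Sun (+1)  2007: Mon (+1)  2008: Wed (+2)  2009: Thu (+1)
Saturday years: 1932, 1938, 1949, 1955, 1960, 1966, 1977, 1983, 1988, 1994, 2005 — 11 in total.

11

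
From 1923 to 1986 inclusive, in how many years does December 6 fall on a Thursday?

10

Track December 6's weekday year by year (advancing +1, or +2 across a Feb 29):
  1923: Thu ✓  1924: Sat (+2)  1925: Sun (+1)  1926: Mon (+1)  1927: Tue (+1)
  1928: Thu (+2) ✓  1929: Fri (+1)  1930: Sat (+1)  1931: Sun (+1)  1932: Tue (+2)
  1933: Wed (+1)  1934: Thu (+1) ✓  1935: Fri (+1)  1936: Sun (+2)  … (36 more years) …
  1973: Thu (+1) ✓  1974: Fri (+1)  1975: Sat (+1)  1976: Mon (+2)  1977: Tue (+1)
  1978: Wed (+1)  1979: Thu (+1) ✓  1980: Sat (+2)  1981: Sun (+1)  1982: Mon (+1)
  1983: Tue (+1)  1984: Thu (+2) ✓  1985: Fri (+1)  1986: Sat (+1)
Thursday years: 1923, 1928, 1934, 1945, 1951, 1956, 1962, 1973, 1979, 1984 — 10 in total.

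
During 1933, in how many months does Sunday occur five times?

5

A month of length L has five Sundays iff its first Sunday is on day ≤ L−28 (so day 1–3 in a 31-day month, 1–2 in a 30-day month, day 1 in a leap February).
Checking each month of 1933: Jan starts Sun (31d) ✓; Feb starts Wed (28d); Mar starts Wed (31d); Apr starts Sat (30d) ✓; May starts Mon (31d); Jun starts Thu (30d); Jul starts Sat (31d) ✓; Aug starts Tue (31d); Sep starts Fri (30d); Oct starts Sun (31d) ✓; Nov starts Wed (30d); Dec starts Fri (31d) ✓.
Five-Sunday months: January, April, July, October, December → 5.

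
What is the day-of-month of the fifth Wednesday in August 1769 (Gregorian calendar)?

August 1, 1769 is a Tuesday, so the first Wednesday is the 2nd.
The fifth Wednesday is 2 + 28 = 30.

30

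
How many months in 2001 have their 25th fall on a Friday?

1

Check the 25th of each month of 2001: Jan 25: Thu, Feb 25: Sun, Mar 25: Sun, Apr 25: Wed, May 25: Fri, Jun 25: Mon, Jul 25: Wed, Aug 25: Sat, Sep 25: Tue, Oct 25: Thu, Nov 25: Sun, Dec 25: Tue.
Friday occurs in May — 1 month.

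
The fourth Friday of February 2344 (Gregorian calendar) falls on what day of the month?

February 1, 2344 is a Tuesday, so the first Friday is the 4th.
The fourth Friday is 4 + 21 = 25.

25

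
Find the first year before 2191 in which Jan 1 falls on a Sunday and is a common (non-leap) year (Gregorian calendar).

Jan 1 advances by 2 weekdays after a leap year and by 1 after a common year.
2191: Jan 1 is Saturday.
2190: Friday
2189: Thursday
2188: Tuesday (leap)
2187: Monday
2186: Sunday
2186 begins on a Sunday and is a common year.

2186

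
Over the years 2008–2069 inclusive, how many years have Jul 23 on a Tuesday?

Track Jul 23's weekday year by year (advancing +1, or +2 across a Feb 29):
  2008: Wed  2009: Thu (+1)  2010: Fri (+1)  2011: Sat (+1)  2012: Mon (+2)
  2013: Tue (+1) ✓  2014: Wed (+1)  2015: Thu (+1)  2016: Sat (+2)  2017: Sun (+1)
  2018: Mon (+1)  2019: Tue (+1) ✓  2020: Thu (+2)  2021: Fri (+1)  … (34 more years) …
  2056: Sun (+2)  2057: Mon (+1)  2058: Tue (+1) ✓  2059: Wed (+1)  2060: Fri (+2)
  2061: Sat (+1)  2062: Sun (+1)  2063: Mon (+1)  2064: Wed (+2)  2065: Thu (+1)
  2066: Fri (+1)  2067: Sat (+1)  2068: Mon (+2)  2069: Tue (+1) ✓
Tuesday years: 2013, 2019, 2024, 2030, 2041, 2047, 2052, 2058, 2069 — 9 in total.

9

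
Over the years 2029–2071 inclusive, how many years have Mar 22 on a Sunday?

Track Mar 22's weekday year by year (advancing +1, or +2 across a Feb 29):
  2029: Thu  2030: Fri (+1)  2031: Sat (+1)  2032: Mon (+2)  2033: Tue (+1)
  2034: Wed (+1)  2035: Thu (+1)  2036: Sat (+2)  2037: Sun (+1) ✓  2038: Mon (+1)
  2039: Tue (+1)  2040: Thu (+2)  2041: Fri (+1)  2042: Sat (+1)  … (15 more years) …
  2058: Fri (+1)  2059: Sat (+1)  2060: Mon (+2)  2061: Tue (+1)  2062: Wed (+1)
  2063: Thu (+1)  2064: Sat (+2)  2065: Sun (+1) ✓  2066: Mon (+1)  2067: Tue (+1)
  2068: Thu (+2)  2069: Fri (+1)  2070: Sat (+1)  2071: Sun (+1) ✓
Sunday years: 2037, 2043, 2048, 2054, 2065, 2071 — 6 in total.

6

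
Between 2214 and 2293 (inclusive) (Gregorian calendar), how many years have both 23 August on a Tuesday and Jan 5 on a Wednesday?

9

Check each year's weekday for 23 August and Jan 5:
  2214: Tue/Wed ✓  2215: Wed/Thu  2216: Fri/Fri  2217: Sat/Sun  2218: Sun/Mon  2219: Mon/Tue  2220: Wed/Wed  2221: Thu/Fri  2222: Fri/Sat  2223: Sat/Sun  2224: Mon/Mon  2225: Tue/Wed ✓  2226: Wed/Thu  2227: Thu/Fri  …(52 more)…  2280: Mon/Mon  2281: Tue/Wed ✓  2282: Wed/Thu  2283: Thu/Fri  2284: Sat/Sat  2285: Sun/Mon  2286: Mon/Tue  2287: Tue/Wed ✓  2288: Thu/Thu  2289: Fri/Sat  2290: Sat/Sun  2291: Sun/Mon  2292: Tue/Tue  2293: Wed/Thu
Both conditions hold in: 2214, 2225, 2231, 2242, 2253, 2259, 2270, 2281, 2287 — 9.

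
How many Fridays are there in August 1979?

5

August 1979 has 31 days and begins on Wednesday.
The first Friday is August 3.
Fridays fall on 3, 10, 17, 24, 31 — that's 5.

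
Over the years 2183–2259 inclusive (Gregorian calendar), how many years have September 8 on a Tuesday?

11

Track September 8's weekday year by year (advancing +1, or +2 across a Feb 29):
  2183: Mon  2184: Wed (+2)  2185: Thu (+1)  2186: Fri (+1)  2187: Sat (+1)
  2188: Mon (+2)  2189: Tue (+1) ✓  2190: Wed (+1)  2191: Thu (+1)  2192: Sat (+2)
  2193: Sun (+1)  2194: Mon (+1)  2195: Tue (+1) ✓  2196: Thu (+2)  … (49 more years) …
  2246: Tue (+1) ✓  2247: Wed (+1)  2248: Fri (+2)  2249: Sat (+1)  2250: Sun (+1)
  2251: Mon (+1)  2252: Wed (+2)  2253: Thu (+1)  2254: Fri (+1)  2255: Sat (+1)
  2256: Mon (+2)  2257: Tue (+1) ✓  2258: Wed (+1)  2259: Thu (+1)
Tuesday years: 2189, 2195, 2201, 2207, 2212, 2218, 2229, 2235, 2240, 2246, 2257 — 11 in total.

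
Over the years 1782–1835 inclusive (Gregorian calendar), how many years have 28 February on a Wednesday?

6

Track 28 February's weekday year by year (advancing +1, or +2 across a Feb 29):
  1782: Thu  1783: Fri (+1)  1784: Sat (+1)  1785: Mon (+2)  1786: Tue (+1)
  1787: Wed (+1) ✓  1788: Thu (+1)  1789: Sat (+2)  1790: Sun (+1)  1791: Mon (+1)
  1792: Tue (+1)  1793: Thu (+2)  1794: Fri (+1)  1795: Sat (+1)  … (26 more years) …
  1822: Thu (+1)  1823: Fri (+1)  1824: Sat (+1)  1825: Mon (+2)  1826: Tue (+1)
  1827: Wed (+1) ✓  1828: Thu (+1)  1829: Sat (+2)  1830: Sun (+1)  1831: Mon (+1)
  1832: Tue (+1)  1833: Thu (+2)  1834: Fri (+1)  1835: Sat (+1)
Wednesday years: 1787, 1798, 1810, 1816, 1821, 1827 — 6 in total.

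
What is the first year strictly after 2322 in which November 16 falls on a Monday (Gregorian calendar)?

2325

From one year to the next, a fixed date's weekday advances by 1, or by 2 when a Feb 29 lies between the two dates.
2322: November 16 is Thursday.
2323: Friday (+1)
2324: Sunday (+2)
2325: Monday (+1)
November 16 falls on a Monday in 2325.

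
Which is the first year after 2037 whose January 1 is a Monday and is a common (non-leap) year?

Jan 1 advances by 2 weekdays after a leap year and by 1 after a common year.
2037: Jan 1 is Thursday.
2038: Friday
2039: Saturday
2040: Sunday (leap)
2041: Tuesday
2042: Wednesday
2043: Thursday
2044: Friday (leap)
2045: Sunday
2046: Monday
2046 begins on a Monday and is a common year.

2046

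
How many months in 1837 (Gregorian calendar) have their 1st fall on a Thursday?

1

Check the 1st of each month of 1837: Jan 1: Sun, Feb 1: Wed, Mar 1: Wed, Apr 1: Sat, May 1: Mon, Jun 1: Thu, Jul 1: Sat, Aug 1: Tue, Sep 1: Fri, Oct 1: Sun, Nov 1: Wed, Dec 1: Fri.
Thursday occurs in June — 1 month.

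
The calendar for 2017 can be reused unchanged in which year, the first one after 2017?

2023

Two years share a calendar iff Jan 1 falls on the same weekday and both are leap or both are common. 2017: Jan 1 is Sunday, common year.
2018: Jan 1 Monday, common
2019: Jan 1 Tuesday, common
2020: Jan 1 Wednesday, leap
2021: Jan 1 Friday, common
2022: Jan 1 Saturday, common
2023: Jan 1 Sunday, common
2023 matches on both conditions.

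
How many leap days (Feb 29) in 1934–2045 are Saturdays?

4

Leap years in 1934–2045: 28 of them.
Feb 29 weekday advances by 5 (mod 7) from one leap year to the next four years later (or differs when a century non-leap intervenes).
Leap-day weekdays: 1936:Sat✓ 1940:Thu 1944:Tue 1948:Sun 1952:Fri 1956:Wed 1960:Mon 1964:Sat✓ 1968:Thu 1972:Tue 1976:Sun 1980:Fri 1984:Wed 1988:Mon 1992:Sat✓ 1996:Thu 2000:Tue 2004:Sun 2008:Fri 2012:Wed 2016:Mon 2020:Sat✓ 2024:Thu 2028:Tue 2032:Sun 2036:Fri 2040:Wed 2044:Mon
Saturday: 1936, 1964, 1992, 2020 → 4.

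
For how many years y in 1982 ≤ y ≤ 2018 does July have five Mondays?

16

July has 31 days; it has five Mondays when Monday falls among the first (month-length − 28) days — i.e. when July 1 is one of Monday/Sunday/Saturday.
July 1 by year: 1982:Thu 1983:Fri 1984:Sun✓ 1985:Mon✓ 1986:Tue 1987:Wed 1988:Fri 1989:Sat✓ 1990:Sun✓ 1991:Mon✓ 1992:Wed 1993:Thu 1994:Fri 1995:Sat✓ 1996:Mon✓ …(7 more)… 2004:Thu 2005:Fri 2006:Sat✓ 2007:Sun✓ 2008:Tue 2009:Wed 2010:Thu 2011:Fri 2012:Sun✓ 2013:Mon✓ 2014:Tue 2015:Wed 2016:Fri 2017:Sat✓ 2018:Sun✓
Years with five Mondays: 1984, 1985, 1989, 1990, 1991, 1995, 1996, 2000, 2001, 2002, 2006, 2007, 2012, 2013, 2017, 2018 → 16.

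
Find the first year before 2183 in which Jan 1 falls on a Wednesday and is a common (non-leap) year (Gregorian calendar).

Jan 1 advances by 2 weekdays after a leap year and by 1 after a common year.
2183: Jan 1 is Wednesday.
2182: Tuesday
2181: Monday
2180: Saturday (leap)
2179: Friday
2178: Thursday
2177: Wednesday
2177 begins on a Wednesday and is a common year.

2177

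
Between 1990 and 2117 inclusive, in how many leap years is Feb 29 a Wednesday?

Leap years in 1990–2117: 31 of them.
Feb 29 weekday advances by 5 (mod 7) from one leap year to the next four years later (or differs when a century non-leap intervenes).
Leap-day weekdays: 1992:Sat 1996:Thu 2000:Tue 2004:Sun 2008:Fri 2012:Wed✓ 2016:Mon 2020:Sat 2024:Thu 2028:Tue 2032:Sun 2036:Fri 2040:Wed✓ …(5 more)… 2064:Fri 2068:Wed✓ 2072:Mon 2076:Sat 2080:Thu 2084:Tue 2088:Sun 2092:Fri 2096:Wed✓ 2104:Fri 2108:Wed✓ 2112:Mon 2116:Sat
Wednesday: 2012, 2040, 2068, 2096, 2108 → 5.

5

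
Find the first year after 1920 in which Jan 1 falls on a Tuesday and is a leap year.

1924

Jan 1 advances by 2 weekdays after a leap year and by 1 after a common year.
1920: Jan 1 is Thursday (leap).
1921: Saturday
1922: Sunday
1923: Monday
1924: Tuesday (leap)
1924 begins on a Tuesday and is a leap year.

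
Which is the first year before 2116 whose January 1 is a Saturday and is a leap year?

2084

Jan 1 advances by 2 weekdays after a leap year and by 1 after a common year.
2116: Jan 1 is Wednesday (leap).
2115: Tuesday
2114: Monday
2113: Sunday
2112: Friday (leap)
2111: Thursday
2110: Wednesday
2109: Tuesday
2108: Sunday (leap)
2107: Saturday
2106: Friday
2105: Thursday
2104: Tuesday (leap)
2103: Monday
2102: Sunday
2101: Saturday
2100: Friday
2099: Thursday
2098: Wednesday
2097: Tuesday
2096: Sunday (leap)
2095: Saturday
2094: Friday
2093: Thursday
2092: Tuesday (leap)
2091: Monday
2090: Sunday
2089: Saturday
2088: Thursday (leap)
2087: Wednesday
2086: Tuesday
2085: Monday
2084: Saturday (leap)
2084 begins on a Saturday and is a leap year.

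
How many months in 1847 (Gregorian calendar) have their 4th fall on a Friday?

Check the 4th of each month of 1847: Jan 4: Mon, Feb 4: Thu, Mar 4: Thu, Apr 4: Sun, May 4: Tue, Jun 4: Fri, Jul 4: Sun, Aug 4: Wed, Sep 4: Sat, Oct 4: Mon, Nov 4: Thu, Dec 4: Sat.
Friday occurs in June — 1 month.

1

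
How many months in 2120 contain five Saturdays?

A month of length L has five Saturdays iff its first Saturday is on day ≤ L−28 (so day 1–3 in a 31-day month, 1–2 in a 30-day month, day 1 in a leap February).
Checking each month of 2120: Jan starts Mon (31d); Feb starts Thu (29d); Mar starts Fri (31d) ✓; Apr starts Mon (30d); May starts Wed (31d); Jun starts Sat (30d) ✓; Jul starts Mon (31d); Aug starts Thu (31d) ✓; Sep starts Sun (30d); Oct starts Tue (31d); Nov starts Fri (30d) ✓; Dec starts Sun (31d).
Five-Saturday months: March, June, August, November → 4.

4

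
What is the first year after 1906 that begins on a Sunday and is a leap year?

Jan 1 advances by 2 weekdays after a leap year and by 1 after a common year.
1906: Jan 1 is Monday.
1907: Tuesday
1908: Wednesday (leap)
1909: Friday
1910: Saturday
1911: Sunday
1912: Monday (leap)
1913: Wednesday
1914: Thursday
1915: Friday
1916: Saturday (leap)
1917: Monday
1918: Tuesday
1919: Wednesday
1920: Thursday (leap)
1921: Saturday
1922: Sunday
1923: Monday
1924: Tuesday (leap)
1925: Thursday
1926: Friday
1927: Saturday
1928: Sunday (leap)
1928 begins on a Sunday and is a leap year.

1928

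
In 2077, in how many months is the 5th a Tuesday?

Check the 5th of each month of 2077: Jan 5: Tue, Feb 5: Fri, Mar 5: Fri, Apr 5: Mon, May 5: Wed, Jun 5: Sat, Jul 5: Mon, Aug 5: Thu, Sep 5: Sun, Oct 5: Tue, Nov 5: Fri, Dec 5: Sun.
Tuesday occurs in January, October — 2 months.

2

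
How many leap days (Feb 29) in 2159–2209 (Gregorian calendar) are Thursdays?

1

Leap years in 2159–2209: 12 of them.
Feb 29 weekday advances by 5 (mod 7) from one leap year to the next four years later (or differs when a century non-leap intervenes).
Leap-day weekdays: 2160:Fri 2164:Wed 2168:Mon 2172:Sat 2176:Thu✓ 2180:Tue 2184:Sun 2188:Fri 2192:Wed 2196:Mon 2204:Wed 2208:Mon
Thursday: 2176 → 1.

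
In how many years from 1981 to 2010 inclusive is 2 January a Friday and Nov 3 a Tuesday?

4

Check each year's weekday for 2 January and Nov 3:
  1981: Fri/Tue ✓  1982: Sat/Wed  1983: Sun/Thu  1984: Mon/Sat  1985: Wed/Sun  1986: Thu/Mon  1987: Fri/Tue ✓  1988: Sat/Thu  1989: Mon/Fri  1990: Tue/Sat  1991: Wed/Sun  1992: Thu/Tue  1993: Sat/Wed  1994: Sun/Thu  1995: Mon/Fri  1996: Tue/Sun  1997: Thu/Mon  1998: Fri/Tue ✓  1999: Sat/Wed  2000: Sun/Fri  2001: Tue/Sat  2002: Wed/Sun  2003: Thu/Mon  2004: Fri/Wed  2005: Sun/Thu  2006: Mon/Fri  2007: Tue/Sat  2008: Wed/Mon  2009: Fri/Tue ✓  2010: Sat/Wed
Both conditions hold in: 1981, 1987, 1998, 2009 — 4.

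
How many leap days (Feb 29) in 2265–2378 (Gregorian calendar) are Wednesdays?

Leap years in 2265–2378: 27 of them.
Feb 29 weekday advances by 5 (mod 7) from one leap year to the next four years later (or differs when a century non-leap intervenes).
Leap-day weekdays: 2268:Sat 2272:Thu 2276:Tue 2280:Sun 2284:Fri 2288:Wed✓ 2292:Mon 2296:Sat 2304:Mon 2308:Sat 2312:Thu 2316:Tue 2320:Sun 2324:Fri 2328:Wed✓ 2332:Mon 2336:Sat 2340:Thu 2344:Tue 2348:Sun 2352:Fri 2356:Wed✓ 2360:Mon 2364:Sat 2368:Thu 2372:Tue 2376:Sun
Wednesday: 2288, 2328, 2356 → 3.

3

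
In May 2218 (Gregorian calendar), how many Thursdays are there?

May 2218 has 31 days and begins on Friday.
The first Thursday is May 7.
Thursdays fall on 7, 14, 21, 28 — that's 4.

4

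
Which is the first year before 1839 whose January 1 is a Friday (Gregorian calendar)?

Jan 1 advances by 2 weekdays after a leap year and by 1 after a common year.
1839: Jan 1 is Tuesday.
1838: Monday
1837: Sunday
1836: Friday (leap)
1836 begins on a Friday

1836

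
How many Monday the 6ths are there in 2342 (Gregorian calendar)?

Check the 6th of each month of 2342: Jan 6: Tue, Feb 6: Fri, Mar 6: Fri, Apr 6: Mon, May 6: Wed, Jun 6: Sat, Jul 6: Mon, Aug 6: Thu, Sep 6: Sun, Oct 6: Tue, Nov 6: Fri, Dec 6: Sun.
Monday occurs in April, July — 2 months.

2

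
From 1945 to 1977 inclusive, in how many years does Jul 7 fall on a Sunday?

Track Jul 7's weekday year by year (advancing +1, or +2 across a Feb 29):
  1945: Sat  1946: Sun (+1) ✓  1947: Mon (+1)  1948: Wed (+2)  1949: Thu (+1)
  1950: Fri (+1)  1951: Sat (+1)  1952: Mon (+2)  1953: Tue (+1)  1954: Wed (+1)
  1955: Thu (+1)  1956: Sat (+2)  1957: Sun (+1) ✓  1958: Mon (+1)  … (5 more years) …
  1964: Tue (+2)  1965: Wed (+1)  1966: Thu (+1)  1967: Fri (+1)  1968: Sun (+2) ✓
  1969: Mon (+1)  1970: Tue (+1)  1971: Wed (+1)  1972: Fri (+2)  1973: Sat (+1)
  1974: Sun (+1) ✓  1975: Mon (+1)  1976: Wed (+2)  1977: Thu (+1)
Sunday years: 1946, 1957, 1963, 1968, 1974 — 5 in total.

5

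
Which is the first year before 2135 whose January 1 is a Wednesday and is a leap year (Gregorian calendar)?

2116

Jan 1 advances by 2 weekdays after a leap year and by 1 after a common year.
2135: Jan 1 is Saturday.
2134: Friday
2133: Thursday
2132: Tuesday (leap)
2131: Monday
2130: Sunday
2129: Saturday
2128: Thursday (leap)
2127: Wednesday
2126: Tuesday
2125: Monday
2124: Saturday (leap)
2123: Friday
2122: Thursday
2121: Wednesday
2120: Monday (leap)
2119: Sunday
2118: Saturday
2117: Friday
2116: Wednesday (leap)
2116 begins on a Wednesday and is a leap year.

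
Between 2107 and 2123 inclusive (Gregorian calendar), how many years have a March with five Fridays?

7

March has 31 days; it has five Fridays when Friday falls among the first (month-length − 28) days — i.e. when March 1 is one of Friday/Thursday/Wednesday.
March 1 by year: 2107:Tue 2108:Thu✓ 2109:Fri✓ 2110:Sat 2111:Sun 2112:Tue 2113:Wed✓ 2114:Thu✓ 2115:Fri✓ 2116:Sun 2117:Mon 2118:Tue 2119:Wed✓ 2120:Fri✓ 2121:Sat 2122:Sun 2123:Mon
Years with five Fridays: 2108, 2109, 2113, 2114, 2115, 2119, 2120 → 7.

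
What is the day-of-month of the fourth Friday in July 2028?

July 1, 2028 is a Saturday, so the first Friday is the 7th.
The fourth Friday is 7 + 21 = 28.

28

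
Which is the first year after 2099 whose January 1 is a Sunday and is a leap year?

2108

Jan 1 advances by 2 weekdays after a leap year and by 1 after a common year.
2099: Jan 1 is Thursday.
2100: Friday
2101: Saturday
2102: Sunday
2103: Monday
2104: Tuesday (leap)
2105: Thursday
2106: Friday
2107: Saturday
2108: Sunday (leap)
2108 begins on a Sunday and is a leap year.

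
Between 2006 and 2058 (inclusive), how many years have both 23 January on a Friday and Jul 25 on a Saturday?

Check each year's weekday for 23 January and Jul 25:
  2006: Mon/Tue  2007: Tue/Wed  2008: Wed/Fri  2009: Fri/Sat ✓  2010: Sat/Sun  2011: Sun/Mon  2012: Mon/Wed  2013: Wed/Thu  2014: Thu/Fri  2015: Fri/Sat ✓  2016: Sat/Mon  2017: Mon/Tue  2018: Tue/Wed  2019: Wed/Thu  …(25 more)…  2045: Mon/Tue  2046: Tue/Wed  2047: Wed/Thu  2048: Thu/Sat  2049: Sat/Sun  2050: Sun/Mon  2051: Mon/Tue  2052: Tue/Thu  2053: Thu/Fri  2054: Fri/Sat ✓  2055: Sat/Sun  2056: Sun/Tue  2057: Tue/Wed  2058: Wed/Thu
Both conditions hold in: 2009, 2015, 2026, 2037, 2043, 2054 — 6.

6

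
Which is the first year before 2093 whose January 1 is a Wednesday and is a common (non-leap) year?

Jan 1 advances by 2 weekdays after a leap year and by 1 after a common year.
2093: Jan 1 is Thursday.
2092: Tuesday (leap)
2091: Monday
2090: Sunday
2089: Saturday
2088: Thursday (leap)
2087: Wednesday
2087 begins on a Wednesday and is a common year.

2087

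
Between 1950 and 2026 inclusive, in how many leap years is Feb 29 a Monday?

3

Leap years in 1950–2026: 19 of them.
Feb 29 weekday advances by 5 (mod 7) from one leap year to the next four years later (or differs when a century non-leap intervenes).
Leap-day weekdays: 1952:Fri 1956:Wed 1960:Mon✓ 1964:Sat 1968:Thu 1972:Tue 1976:Sun 1980:Fri 1984:Wed 1988:Mon✓ 1992:Sat 1996:Thu 2000:Tue 2004:Sun 2008:Fri 2012:Wed 2016:Mon✓ 2020:Sat 2024:Thu
Monday: 1960, 1988, 2016 → 3.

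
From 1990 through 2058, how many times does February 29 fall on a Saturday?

Leap years in 1990–2058: 17 of them.
Feb 29 weekday advances by 5 (mod 7) from one leap year to the next four years later (or differs when a century non-leap intervenes).
Leap-day weekdays: 1992:Sat✓ 1996:Thu 2000:Tue 2004:Sun 2008:Fri 2012:Wed 2016:Mon 2020:Sat✓ 2024:Thu 2028:Tue 2032:Sun 2036:Fri 2040:Wed 2044:Mon 2048:Sat✓ 2052:Thu 2056:Tue
Saturday: 1992, 2020, 2048 → 3.

3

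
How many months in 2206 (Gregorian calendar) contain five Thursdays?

4

A month of length L has five Thursdays iff its first Thursday is on day ≤ L−28 (so day 1–3 in a 31-day month, 1–2 in a 30-day month, day 1 in a leap February).
Checking each month of 2206: Jan starts Wed (31d) ✓; Feb starts Sat (28d); Mar starts Sat (31d); Apr starts Tue (30d); May starts Thu (31d) ✓; Jun starts Sun (30d); Jul starts Tue (31d) ✓; Aug starts Fri (31d); Sep starts Mon (30d); Oct starts Wed (31d) ✓; Nov starts Sat (30d); Dec starts Mon (31d).
Five-Thursday months: January, May, July, October → 4.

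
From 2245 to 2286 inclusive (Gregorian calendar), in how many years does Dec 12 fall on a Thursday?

5

Track Dec 12's weekday year by year (advancing +1, or +2 across a Feb 29):
  2245: Fri  2246: Sat (+1)  2247: Sun (+1)  2248: Tue (+2)  2249: Wed (+1)
  2250: Thu (+1) ✓  2251: Fri (+1)  2252: Sun (+2)  2253: Mon (+1)  2254: Tue (+1)
  2255: Wed (+1)  2256: Fri (+2)  2257: Sat (+1)  2258: Sun (+1)  … (14 more years) …
  2273: Fri (+1)  2274: Sat (+1)  2275: Sun (+1)  2276: Tue (+2)  2277: Wed (+1)
  2278: Thu (+1) ✓  2279: Fri (+1)  2280: Sun (+2)  2281: Mon (+1)  2282: Tue (+1)
  2283: Wed (+1)  2284: Fri (+2)  2285: Sat (+1)  2286: Sun (+1)
Thursday years: 2250, 2261, 2267, 2272, 2278 — 5 in total.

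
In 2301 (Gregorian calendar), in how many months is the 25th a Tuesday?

1

Check the 25th of each month of 2301: Jan 25: Fri, Feb 25: Mon, Mar 25: Mon, Apr 25: Thu, May 25: Sat, Jun 25: Tue, Jul 25: Thu, Aug 25: Sun, Sep 25: Wed, Oct 25: Fri, Nov 25: Mon, Dec 25: Wed.
Tuesday occurs in June — 1 month.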